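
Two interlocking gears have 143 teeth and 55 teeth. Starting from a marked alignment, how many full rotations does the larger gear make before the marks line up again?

They are all back at their starting positions together after one LCM of the periods.
143 = 11 × 13
55 = 5 × 11
LCM(143, 55) = 5 × 11 × 13 = 715.
Rotations for period 143: 715 / 143 = 5.

5 rotations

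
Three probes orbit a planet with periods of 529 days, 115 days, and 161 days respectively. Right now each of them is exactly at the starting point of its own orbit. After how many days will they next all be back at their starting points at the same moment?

We need the least common multiple of the intervals.
529 = 23^2
115 = 5 × 23
161 = 7 × 23
LCM(529, 115, 161) = 5 × 7 × 23^2 = 18515.

18515 days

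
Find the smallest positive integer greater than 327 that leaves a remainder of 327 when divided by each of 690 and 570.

N − 327 must be a common multiple of 690 and 570.
690 = 2 × 3 × 5 × 23
570 = 2 × 3 × 5 × 19
LCM(690, 570) = 2 × 3 × 5 × 19 × 23 = 13110.
Smallest N > 327 is LCM + 327 = 13110 + 327 = 13437.

13437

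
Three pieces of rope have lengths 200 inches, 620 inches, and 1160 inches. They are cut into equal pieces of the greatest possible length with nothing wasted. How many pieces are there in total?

Piece length = gcd(200, 620, 1160).
200 = 2^3 × 5^2
620 = 2^2 × 5 × 31
1160 = 2^3 × 5 × 29
gcd(200, 620, 1160) = 2^2 × 5 = 20.
Total pieces = 200/20 + 620/20 + 1160/20 = 10 + 31 + 58 = 99.

99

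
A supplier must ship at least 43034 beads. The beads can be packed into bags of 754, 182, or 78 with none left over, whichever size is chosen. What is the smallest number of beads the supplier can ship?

47502

The number of beads must be a common multiple of 754, 182, and 78, so a multiple of their LCM.
754 = 2 × 13 × 29
182 = 2 × 7 × 13
78 = 2 × 3 × 13
LCM(754, 182, 78) = 2 × 3 × 7 × 13 × 29 = 15834.
Smallest multiple of 15834 that is ≥ 43034: ⌈43034/15834⌉ × 15834 = 3 × 15834 = 47502.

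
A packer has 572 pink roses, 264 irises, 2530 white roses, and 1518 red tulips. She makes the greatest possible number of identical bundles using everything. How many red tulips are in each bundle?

69

Number of bundles = gcd(572, 264, 2530, 1518).
572 = 2^2 × 11 × 13
264 = 2^3 × 3 × 11
2530 = 2 × 5 × 11 × 23
1518 = 2 × 3 × 11 × 23
gcd(572, 264, 2530, 1518) = 2 × 11 = 22.
red tulips per bundle = 1518 / 22 = 69.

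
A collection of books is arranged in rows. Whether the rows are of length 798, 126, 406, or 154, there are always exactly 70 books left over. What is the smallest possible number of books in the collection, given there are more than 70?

N − 70 must be a common multiple of 798, 126, 406, and 154.
798 = 2 × 3 × 7 × 19
126 = 2 × 3^2 × 7
406 = 2 × 7 × 29
154 = 2 × 7 × 11
LCM(798, 126, 406, 154) = 2 × 3^2 × 7 × 11 × 19 × 29 = 763686.
Smallest N > 70 is LCM + 70 = 763686 + 70 = 763756.

763756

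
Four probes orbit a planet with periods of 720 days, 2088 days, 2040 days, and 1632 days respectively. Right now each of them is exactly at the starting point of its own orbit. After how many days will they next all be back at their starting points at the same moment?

709920 days

They coincide at every common multiple of the periods; the first is the LCM.
720 = 2^4 × 3^2 × 5
2088 = 2^3 × 3^2 × 29
2040 = 2^3 × 3 × 5 × 17
1632 = 2^5 × 3 × 17
LCM(720, 2088, 2040, 1632) = 2^5 × 3^2 × 5 × 17 × 29 = 709920.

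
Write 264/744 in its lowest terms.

264 = 2^3 × 3 × 11
744 = 2^3 × 3 × 31
gcd(264, 744) = 2^3 × 3 = 24.
Divide numerator and denominator by 24: 264/744 = 11/31.

11/31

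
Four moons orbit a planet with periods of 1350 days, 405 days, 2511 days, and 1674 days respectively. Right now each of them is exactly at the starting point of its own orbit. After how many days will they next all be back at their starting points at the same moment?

125550 days

We need the least common multiple of the intervals.
1350 = 2 × 3^3 × 5^2
405 = 3^4 × 5
2511 = 3^4 × 31
1674 = 2 × 3^3 × 31
LCM(1350, 405, 2511, 1674) = 2 × 3^4 × 5^2 × 31 = 125550.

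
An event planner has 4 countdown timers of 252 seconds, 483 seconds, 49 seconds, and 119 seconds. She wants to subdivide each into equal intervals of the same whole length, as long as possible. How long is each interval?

7 seconds

The interval must divide each timer length; the longest such is the gcd.
252 = 2^2 × 3^2 × 7
483 = 3 × 7 × 23
49 = 7^2
119 = 7 × 17
gcd(252, 483, 49, 119) = 7.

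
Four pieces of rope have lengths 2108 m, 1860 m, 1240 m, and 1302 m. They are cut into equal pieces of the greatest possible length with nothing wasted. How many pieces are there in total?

Piece length = gcd(2108, 1860, 1240, 1302).
2108 = 2^2 × 17 × 31
1860 = 2^2 × 3 × 5 × 31
1240 = 2^3 × 5 × 31
1302 = 2 × 3 × 7 × 31
gcd(2108, 1860, 1240, 1302) = 2 × 31 = 62.
Total pieces = 2108/62 + 1860/62 + 1240/62 + 1302/62 = 34 + 30 + 20 + 21 = 105.

105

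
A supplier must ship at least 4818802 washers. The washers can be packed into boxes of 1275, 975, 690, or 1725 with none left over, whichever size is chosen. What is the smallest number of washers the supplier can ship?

The number of washers must be a common multiple of 1275, 975, 690, and 1725, so a multiple of their LCM.
1275 = 3 × 5^2 × 17
975 = 3 × 5^2 × 13
690 = 2 × 3 × 5 × 23
1725 = 3 × 5^2 × 23
LCM(1275, 975, 690, 1725) = 2 × 3 × 5^2 × 13 × 17 × 23 = 762450.
Smallest multiple of 762450 that is ≥ 4818802: ⌈4818802/762450⌉ × 762450 = 7 × 762450 = 5337150.

5337150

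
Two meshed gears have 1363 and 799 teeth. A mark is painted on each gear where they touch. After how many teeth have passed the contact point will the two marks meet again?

We need the least common multiple of the intervals.
1363 = 29 × 47
799 = 17 × 47
LCM(1363, 799) = 17 × 29 × 47 = 23171.

23171 teeth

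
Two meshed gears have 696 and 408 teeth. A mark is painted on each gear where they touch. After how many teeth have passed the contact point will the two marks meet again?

They coincide at every common multiple of the periods; the first is the LCM.
696 = 2^3 × 3 × 29
408 = 2^3 × 3 × 17
LCM(696, 408) = 2^3 × 3 × 17 × 29 = 11832.

11832 teeth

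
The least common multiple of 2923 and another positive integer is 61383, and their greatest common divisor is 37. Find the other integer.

gcd × lcm = product of the two integers, so the other integer is (37 × 61383) / 2923 = 777.

777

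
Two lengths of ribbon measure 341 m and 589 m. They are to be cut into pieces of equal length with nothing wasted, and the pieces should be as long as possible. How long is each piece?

Each piece length must divide every original length, so the longest possible is gcd(341, 589).
341 = 11 × 31
589 = 19 × 31
gcd(341, 589) = 31.

31 m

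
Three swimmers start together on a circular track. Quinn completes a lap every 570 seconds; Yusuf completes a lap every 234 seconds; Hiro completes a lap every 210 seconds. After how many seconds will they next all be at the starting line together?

The first simultaneous occurrence is after LCM of the individual periods.
570 = 2 × 3 × 5 × 19
234 = 2 × 3^2 × 13
210 = 2 × 3 × 5 × 7
LCM(570, 234, 210) = 2 × 3^2 × 5 × 7 × 13 × 19 = 155610.

155610 seconds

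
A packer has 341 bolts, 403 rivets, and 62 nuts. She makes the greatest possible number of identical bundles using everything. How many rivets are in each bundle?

13

Number of bundles = gcd(341, 403, 62).
341 = 11 × 31
403 = 13 × 31
62 = 2 × 31
gcd(341, 403, 62) = 31.
rivets per bundle = 403 / 31 = 13.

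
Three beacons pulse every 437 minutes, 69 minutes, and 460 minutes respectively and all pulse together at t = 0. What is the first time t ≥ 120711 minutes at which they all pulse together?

131100 minutes

Joint pulses occur at multiples of LCM(437, 69, 460).
437 = 19 × 23
69 = 3 × 23
460 = 2^2 × 5 × 23
LCM(437, 69, 460) = 2^2 × 3 × 5 × 19 × 23 = 26220.
Smallest multiple of 26220 that is ≥ 120711: ⌈120711/26220⌉ × 26220 = 5 × 26220 = 131100.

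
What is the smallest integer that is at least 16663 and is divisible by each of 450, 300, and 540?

The integer must be a common multiple of 450, 300, and 540, so a multiple of their LCM.
450 = 2 × 3^2 × 5^2
300 = 2^2 × 3 × 5^2
540 = 2^2 × 3^3 × 5
LCM(450, 300, 540) = 2^2 × 3^3 × 5^2 = 2700.
Smallest multiple of 2700 that is ≥ 16663: ⌈16663/2700⌉ × 2700 = 7 × 2700 = 18900.

18900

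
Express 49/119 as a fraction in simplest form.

7/17

49 = 7^2
119 = 7 × 17
gcd(49, 119) = 7.
Divide numerator and denominator by 7: 49/119 = 7/17.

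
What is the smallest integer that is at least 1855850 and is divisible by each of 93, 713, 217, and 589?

The integer must be a common multiple of 93, 713, 217, and 589, so a multiple of their LCM.
93 = 3 × 31
713 = 23 × 31
217 = 7 × 31
589 = 19 × 31
LCM(93, 713, 217, 589) = 3 × 7 × 19 × 23 × 31 = 284487.
Smallest multiple of 284487 that is ≥ 1855850: ⌈1855850/284487⌉ × 284487 = 7 × 284487 = 1991409.

1991409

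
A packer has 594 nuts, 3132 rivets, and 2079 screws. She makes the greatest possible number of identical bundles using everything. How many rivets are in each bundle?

Number of bundles = gcd(594, 3132, 2079).
594 = 2 × 3^3 × 11
3132 = 2^2 × 3^3 × 29
2079 = 3^3 × 7 × 11
gcd(594, 3132, 2079) = 3^3 = 27.
rivets per bundle = 3132 / 27 = 116.

116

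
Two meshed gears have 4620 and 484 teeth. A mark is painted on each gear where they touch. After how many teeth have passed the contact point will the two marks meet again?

The first simultaneous occurrence is after LCM of the individual periods.
4620 = 2^2 × 3 × 5 × 7 × 11
484 = 2^2 × 11^2
LCM(4620, 484) = 2^2 × 3 × 5 × 7 × 11^2 = 50820.

50820 teeth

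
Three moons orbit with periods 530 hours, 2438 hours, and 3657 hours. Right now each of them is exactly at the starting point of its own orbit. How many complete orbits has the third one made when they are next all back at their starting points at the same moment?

10 orbits

All finish a whole number of cycles simultaneously at t = LCM of the periods.
530 = 2 × 5 × 53
2438 = 2 × 23 × 53
3657 = 3 × 23 × 53
LCM(530, 2438, 3657) = 2 × 3 × 5 × 23 × 53 = 36570.
Orbits for period 3657: 36570 / 3657 = 10.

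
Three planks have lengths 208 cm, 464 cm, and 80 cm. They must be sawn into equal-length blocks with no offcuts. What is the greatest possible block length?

16 cm

The block length must divide every plank, so the greatest is gcd(208, 464, 80).
208 = 2^4 × 13
464 = 2^4 × 29
80 = 2^4 × 5
gcd(208, 464, 80) = 2^4 = 16.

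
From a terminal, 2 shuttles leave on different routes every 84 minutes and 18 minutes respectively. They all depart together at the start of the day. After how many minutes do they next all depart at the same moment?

We need the least common multiple of the intervals.
84 = 2^2 × 3 × 7
18 = 2 × 3^2
LCM(84, 18) = 2^2 × 3^2 × 7 = 252.

252 minutes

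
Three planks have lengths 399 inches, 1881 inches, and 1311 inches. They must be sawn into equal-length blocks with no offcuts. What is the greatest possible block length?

57 inches

This is the greatest common divisor of 399, 1881, and 1311.
399 = 3 × 7 × 19
1881 = 3^2 × 11 × 19
1311 = 3 × 19 × 23
gcd(399, 1881, 1311) = 3 × 19 = 57.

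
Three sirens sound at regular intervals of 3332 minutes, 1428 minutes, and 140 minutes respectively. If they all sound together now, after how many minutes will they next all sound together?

The first simultaneous occurrence is after LCM of the individual periods.
3332 = 2^2 × 7^2 × 17
1428 = 2^2 × 3 × 7 × 17
140 = 2^2 × 5 × 7
LCM(3332, 1428, 140) = 2^2 × 3 × 5 × 7^2 × 17 = 49980.

49980 minutes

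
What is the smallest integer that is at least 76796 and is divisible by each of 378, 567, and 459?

The integer must be a common multiple of 378, 567, and 459, so a multiple of their LCM.
378 = 2 × 3^3 × 7
567 = 3^4 × 7
459 = 3^3 × 17
LCM(378, 567, 459) = 2 × 3^4 × 7 × 17 = 19278.
Smallest multiple of 19278 that is ≥ 76796: ⌈76796/19278⌉ × 19278 = 4 × 19278 = 77112.

77112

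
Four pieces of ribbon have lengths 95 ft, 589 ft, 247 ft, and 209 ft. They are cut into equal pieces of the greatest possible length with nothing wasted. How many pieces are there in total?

Piece length = gcd(95, 589, 247, 209).
95 = 5 × 19
589 = 19 × 31
247 = 13 × 19
209 = 11 × 19
gcd(95, 589, 247, 209) = 19.
Total pieces = 95/19 + 589/19 + 247/19 + 209/19 = 5 + 31 + 13 + 11 = 60.

60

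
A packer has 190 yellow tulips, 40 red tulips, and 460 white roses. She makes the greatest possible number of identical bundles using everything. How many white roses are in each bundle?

46

Number of bundles = gcd(190, 40, 460).
190 = 2 × 5 × 19
40 = 2^3 × 5
460 = 2^2 × 5 × 23
gcd(190, 40, 460) = 2 × 5 = 10.
white roses per bundle = 460 / 10 = 46.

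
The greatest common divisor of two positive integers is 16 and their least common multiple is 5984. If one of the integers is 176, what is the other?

For two integers, gcd × lcm = product, so the other is (16 × 5984) / 176 = 95744 / 176 = 544.

544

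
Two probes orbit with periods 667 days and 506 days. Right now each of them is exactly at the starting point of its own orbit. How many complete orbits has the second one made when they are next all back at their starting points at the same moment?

The first common completion time is the LCM of the periods.
667 = 23 × 29
506 = 2 × 11 × 23
LCM(667, 506) = 2 × 11 × 23 × 29 = 14674.
Orbits for period 506: 14674 / 506 = 29.

29 orbits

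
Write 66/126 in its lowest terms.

66 = 2 × 3 × 11
126 = 2 × 3^2 × 7
gcd(66, 126) = 2 × 3 = 6.
Divide numerator and denominator by 6: 66/126 = 11/21.

11/21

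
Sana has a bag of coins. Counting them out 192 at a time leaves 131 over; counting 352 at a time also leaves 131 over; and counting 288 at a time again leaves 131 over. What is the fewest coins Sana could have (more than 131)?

6467

N − 131 must be a common multiple of 192, 352, and 288.
192 = 2^6 × 3
352 = 2^5 × 11
288 = 2^5 × 3^2
LCM(192, 352, 288) = 2^6 × 3^2 × 11 = 6336.
Smallest N > 131 is LCM + 131 = 6336 + 131 = 6467.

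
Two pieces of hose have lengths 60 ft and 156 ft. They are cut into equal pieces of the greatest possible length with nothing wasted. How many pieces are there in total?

Piece length = gcd(60, 156).
60 = 2^2 × 3 × 5
156 = 2^2 × 3 × 13
gcd(60, 156) = 2^2 × 3 = 12.
Total pieces = 60/12 + 156/12 = 5 + 13 = 18.

18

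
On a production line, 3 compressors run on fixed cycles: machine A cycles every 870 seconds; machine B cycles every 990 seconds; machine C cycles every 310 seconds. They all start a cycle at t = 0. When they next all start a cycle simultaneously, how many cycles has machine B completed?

899 cycles

They are all back at their starting positions together after one LCM of the periods.
870 = 2 × 3 × 5 × 29
990 = 2 × 3^2 × 5 × 11
310 = 2 × 5 × 31
LCM(870, 990, 310) = 2 × 3^2 × 5 × 11 × 29 × 31 = 890010.
Cycles for period 990: 890010 / 990 = 899.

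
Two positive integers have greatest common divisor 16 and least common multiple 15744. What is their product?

For any two positive integers, gcd × lcm = product = 16 × 15744 = 251904.

251904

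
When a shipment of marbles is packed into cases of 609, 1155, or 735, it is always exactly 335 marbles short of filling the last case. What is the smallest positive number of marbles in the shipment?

234130

Being 335 short of a full case of size k means N ≡ −335 (mod k), i.e. N + 335 is a multiple of each size.
609 = 3 × 7 × 29
1155 = 3 × 5 × 7 × 11
735 = 3 × 5 × 7^2
LCM(609, 1155, 735) = 3 × 5 × 7^2 × 11 × 29 = 234465.
Smallest positive N is 234465 − 335 = 234130.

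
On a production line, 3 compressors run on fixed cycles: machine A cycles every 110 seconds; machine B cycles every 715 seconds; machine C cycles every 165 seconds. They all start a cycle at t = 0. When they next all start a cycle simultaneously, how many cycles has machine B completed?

6 cycles

All finish a whole number of cycles simultaneously at t = LCM of the periods.
110 = 2 × 5 × 11
715 = 5 × 11 × 13
165 = 3 × 5 × 11
LCM(110, 715, 165) = 2 × 3 × 5 × 11 × 13 = 4290.
Cycles for period 715: 4290 / 715 = 6.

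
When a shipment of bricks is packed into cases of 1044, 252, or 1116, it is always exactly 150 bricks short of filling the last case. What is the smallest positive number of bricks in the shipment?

226398

Being 150 short of a full case of size k means N ≡ −150 (mod k), i.e. N + 150 is a multiple of each size.
1044 = 2^2 × 3^2 × 29
252 = 2^2 × 3^2 × 7
1116 = 2^2 × 3^2 × 31
LCM(1044, 252, 1116) = 2^2 × 3^2 × 7 × 29 × 31 = 226548.
Smallest positive N is 226548 − 150 = 226398.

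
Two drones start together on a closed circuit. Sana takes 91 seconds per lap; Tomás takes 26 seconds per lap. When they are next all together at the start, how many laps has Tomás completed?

7 laps

The first common completion time is the LCM of the periods.
91 = 7 × 13
26 = 2 × 13
LCM(91, 26) = 2 × 7 × 13 = 182.
Laps for period 26: 182 / 26 = 7.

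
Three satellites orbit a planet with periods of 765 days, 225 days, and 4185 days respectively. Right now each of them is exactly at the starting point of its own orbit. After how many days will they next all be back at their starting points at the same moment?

355725 days

They coincide at every common multiple of the periods; the first is the LCM.
765 = 3^2 × 5 × 17
225 = 3^2 × 5^2
4185 = 3^3 × 5 × 31
LCM(765, 225, 4185) = 3^3 × 5^2 × 17 × 31 = 355725.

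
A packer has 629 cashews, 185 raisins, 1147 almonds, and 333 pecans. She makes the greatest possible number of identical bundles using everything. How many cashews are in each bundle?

Number of bundles = gcd(629, 185, 1147, 333).
629 = 17 × 37
185 = 5 × 37
1147 = 31 × 37
333 = 3^2 × 37
gcd(629, 185, 1147, 333) = 37.
cashews per bundle = 629 / 37 = 17.

17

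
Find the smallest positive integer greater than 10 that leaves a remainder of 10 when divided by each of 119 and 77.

1319

N − 10 must be a common multiple of 119 and 77.
119 = 7 × 17
77 = 7 × 11
LCM(119, 77) = 7 × 11 × 17 = 1309.
Smallest N > 10 is LCM + 10 = 1309 + 10 = 1319.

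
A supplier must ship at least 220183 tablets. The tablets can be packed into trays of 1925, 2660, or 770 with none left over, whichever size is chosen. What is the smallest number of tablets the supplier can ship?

The number of tablets must be a common multiple of 1925, 2660, and 770, so a multiple of their LCM.
1925 = 5^2 × 7 × 11
2660 = 2^2 × 5 × 7 × 19
770 = 2 × 5 × 7 × 11
LCM(1925, 2660, 770) = 2^2 × 5^2 × 7 × 11 × 19 = 146300.
Smallest multiple of 146300 that is ≥ 220183: ⌈220183/146300⌉ × 146300 = 2 × 146300 = 292600.

292600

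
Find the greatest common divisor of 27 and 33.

27 = 3^3
33 = 3 × 11
gcd(27, 33) = 3.

3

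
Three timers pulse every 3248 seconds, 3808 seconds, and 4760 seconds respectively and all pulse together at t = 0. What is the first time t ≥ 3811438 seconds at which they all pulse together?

Joint pulses occur at multiples of LCM(3248, 3808, 4760).
3248 = 2^4 × 7 × 29
3808 = 2^5 × 7 × 17
4760 = 2^3 × 5 × 7 × 17
LCM(3248, 3808, 4760) = 2^5 × 5 × 7 × 17 × 29 = 552160.
Smallest multiple of 552160 that is ≥ 3811438: ⌈3811438/552160⌉ × 552160 = 7 × 552160 = 3865120.

3865120 seconds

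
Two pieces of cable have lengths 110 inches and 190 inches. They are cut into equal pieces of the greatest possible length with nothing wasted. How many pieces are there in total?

Piece length = gcd(110, 190).
110 = 2 × 5 × 11
190 = 2 × 5 × 19
gcd(110, 190) = 2 × 5 = 10.
Total pieces = 110/10 + 190/10 = 11 + 19 = 30.

30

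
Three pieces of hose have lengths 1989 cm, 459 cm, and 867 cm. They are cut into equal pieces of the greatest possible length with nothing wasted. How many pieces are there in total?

65

Piece length = gcd(1989, 459, 867).
1989 = 3^2 × 13 × 17
459 = 3^3 × 17
867 = 3 × 17^2
gcd(1989, 459, 867) = 3 × 17 = 51.
Total pieces = 1989/51 + 459/51 + 867/51 = 39 + 9 + 17 = 65.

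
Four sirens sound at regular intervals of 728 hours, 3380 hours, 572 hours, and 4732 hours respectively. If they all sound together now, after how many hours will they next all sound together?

They coincide at every common multiple of the periods; the first is the LCM.
728 = 2^3 × 7 × 13
3380 = 2^2 × 5 × 13^2
572 = 2^2 × 11 × 13
4732 = 2^2 × 7 × 13^2
LCM(728, 3380, 572, 4732) = 2^3 × 5 × 7 × 11 × 13^2 = 520520.

520520 hours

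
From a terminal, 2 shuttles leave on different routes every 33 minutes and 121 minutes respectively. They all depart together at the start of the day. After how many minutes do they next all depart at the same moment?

363 minutes

We need the least common multiple of the intervals.
33 = 3 × 11
121 = 11^2
LCM(33, 121) = 3 × 11^2 = 363.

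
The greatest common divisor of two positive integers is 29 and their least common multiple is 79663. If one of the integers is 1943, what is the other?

For two integers, gcd × lcm = product, so the other is (29 × 79663) / 1943 = 2310227 / 1943 = 1189.

1189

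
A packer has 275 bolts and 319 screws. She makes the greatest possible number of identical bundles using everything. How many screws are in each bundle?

29

Number of bundles = gcd(275, 319).
275 = 5^2 × 11
319 = 11 × 29
gcd(275, 319) = 11.
screws per bundle = 319 / 11 = 29.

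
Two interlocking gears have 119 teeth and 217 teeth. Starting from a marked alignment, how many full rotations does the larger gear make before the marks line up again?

All finish a whole number of cycles simultaneously at t = LCM of the periods.
119 = 7 × 17
217 = 7 × 31
LCM(119, 217) = 7 × 17 × 31 = 3689.
Rotations for period 217: 3689 / 217 = 17.

17 rotations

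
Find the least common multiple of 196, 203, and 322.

130732

196 = 2^2 × 7^2
203 = 7 × 29
322 = 2 × 7 × 23
LCM(196, 203, 322) = 2^2 × 7^2 × 23 × 29 = 130732.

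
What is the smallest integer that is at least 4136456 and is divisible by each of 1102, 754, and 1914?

4254822

The integer must be a common multiple of 1102, 754, and 1914, so a multiple of their LCM.
1102 = 2 × 19 × 29
754 = 2 × 13 × 29
1914 = 2 × 3 × 11 × 29
LCM(1102, 754, 1914) = 2 × 3 × 11 × 13 × 19 × 29 = 472758.
Smallest multiple of 472758 that is ≥ 4136456: ⌈4136456/472758⌉ × 472758 = 9 × 472758 = 4254822.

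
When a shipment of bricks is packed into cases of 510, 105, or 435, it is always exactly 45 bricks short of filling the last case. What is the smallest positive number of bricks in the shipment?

Being 45 short of a full case of size k means N ≡ −45 (mod k), i.e. N + 45 is a multiple of each size.
510 = 2 × 3 × 5 × 17
105 = 3 × 5 × 7
435 = 3 × 5 × 29
LCM(510, 105, 435) = 2 × 3 × 5 × 7 × 17 × 29 = 103530.
Smallest positive N is 103530 − 45 = 103485.

103485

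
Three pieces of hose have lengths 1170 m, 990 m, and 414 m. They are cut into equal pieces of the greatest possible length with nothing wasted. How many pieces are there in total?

Piece length = gcd(1170, 990, 414).
1170 = 2 × 3^2 × 5 × 13
990 = 2 × 3^2 × 5 × 11
414 = 2 × 3^2 × 23
gcd(1170, 990, 414) = 2 × 3^2 = 18.
Total pieces = 1170/18 + 990/18 + 414/18 = 65 + 55 + 23 = 143.

143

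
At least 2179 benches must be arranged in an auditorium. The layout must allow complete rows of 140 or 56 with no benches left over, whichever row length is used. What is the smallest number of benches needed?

2240

The number of benches must be a common multiple of 140 and 56, so a multiple of their LCM.
140 = 2^2 × 5 × 7
56 = 2^3 × 7
LCM(140, 56) = 2^3 × 5 × 7 = 280.
Smallest multiple of 280 that is ≥ 2179: ⌈2179/280⌉ × 280 = 8 × 280 = 2240.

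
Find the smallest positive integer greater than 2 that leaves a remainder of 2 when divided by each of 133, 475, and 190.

6652

N − 2 must be a common multiple of 133, 475, and 190.
133 = 7 × 19
475 = 5^2 × 19
190 = 2 × 5 × 19
LCM(133, 475, 190) = 2 × 5^2 × 7 × 19 = 6650.
Smallest N > 2 is LCM + 2 = 6650 + 2 = 6652.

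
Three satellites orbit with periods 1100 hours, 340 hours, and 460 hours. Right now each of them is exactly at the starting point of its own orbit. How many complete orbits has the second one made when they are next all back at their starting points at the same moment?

The first common completion time is the LCM of the periods.
1100 = 2^2 × 5^2 × 11
340 = 2^2 × 5 × 17
460 = 2^2 × 5 × 23
LCM(1100, 340, 460) = 2^2 × 5^2 × 11 × 17 × 23 = 430100.
Orbits for period 340: 430100 / 340 = 1265.

1265 orbits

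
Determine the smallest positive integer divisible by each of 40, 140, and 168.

840

40 = 2^3 × 5
140 = 2^2 × 5 × 7
168 = 2^3 × 3 × 7
LCM(40, 140, 168) = 2^3 × 3 × 5 × 7 = 840.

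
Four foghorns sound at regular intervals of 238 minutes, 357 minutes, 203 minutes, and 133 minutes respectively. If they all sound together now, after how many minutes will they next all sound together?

393414 minutes

They coincide at every common multiple of the periods; the first is the LCM.
238 = 2 × 7 × 17
357 = 3 × 7 × 17
203 = 7 × 29
133 = 7 × 19
LCM(238, 357, 203, 133) = 2 × 3 × 7 × 17 × 19 × 29 = 393414.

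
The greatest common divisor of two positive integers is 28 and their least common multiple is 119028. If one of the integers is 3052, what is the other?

1092

For two integers, gcd × lcm = product, so the other is (28 × 119028) / 3052 = 3332784 / 3052 = 1092.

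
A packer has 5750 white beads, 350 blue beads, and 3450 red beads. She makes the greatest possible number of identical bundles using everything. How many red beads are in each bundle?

69

Number of bundles = gcd(5750, 350, 3450).
5750 = 2 × 5^3 × 23
350 = 2 × 5^2 × 7
3450 = 2 × 3 × 5^2 × 23
gcd(5750, 350, 3450) = 2 × 5^2 = 50.
red beads per bundle = 3450 / 50 = 69.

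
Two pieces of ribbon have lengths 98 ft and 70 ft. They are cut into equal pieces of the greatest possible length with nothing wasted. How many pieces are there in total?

12

Piece length = gcd(98, 70).
98 = 2 × 7^2
70 = 2 × 5 × 7
gcd(98, 70) = 2 × 7 = 14.
Total pieces = 98/14 + 70/14 = 7 + 5 = 12.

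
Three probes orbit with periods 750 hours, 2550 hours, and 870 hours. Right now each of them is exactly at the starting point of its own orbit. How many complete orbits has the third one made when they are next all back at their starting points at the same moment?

425 orbits

All finish a whole number of cycles simultaneously at t = LCM of the periods.
750 = 2 × 3 × 5^3
2550 = 2 × 3 × 5^2 × 17
870 = 2 × 3 × 5 × 29
LCM(750, 2550, 870) = 2 × 3 × 5^3 × 17 × 29 = 369750.
Orbits for period 870: 369750 / 870 = 425.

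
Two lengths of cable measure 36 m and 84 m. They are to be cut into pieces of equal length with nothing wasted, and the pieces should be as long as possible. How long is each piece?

12 m

The greatest length dividing all of 36 and 84 is their gcd.
36 = 2^2 × 3^2
84 = 2^2 × 3 × 7
gcd(36, 84) = 2^2 × 3 = 12.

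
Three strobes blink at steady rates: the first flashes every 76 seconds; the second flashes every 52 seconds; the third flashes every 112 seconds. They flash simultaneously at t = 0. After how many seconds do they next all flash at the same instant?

We need the least common multiple of the intervals.
76 = 2^2 × 19
52 = 2^2 × 13
112 = 2^4 × 7
LCM(76, 52, 112) = 2^4 × 7 × 13 × 19 = 27664.

27664 seconds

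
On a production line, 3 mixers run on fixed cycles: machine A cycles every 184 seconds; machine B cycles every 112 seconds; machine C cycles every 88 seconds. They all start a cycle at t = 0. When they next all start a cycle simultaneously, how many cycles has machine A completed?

The first common completion time is the LCM of the periods.
184 = 2^3 × 23
112 = 2^4 × 7
88 = 2^3 × 11
LCM(184, 112, 88) = 2^4 × 7 × 11 × 23 = 28336.
Cycles for period 184: 28336 / 184 = 154.

154 cycles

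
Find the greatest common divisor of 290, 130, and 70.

10

290 = 2 × 5 × 29
130 = 2 × 5 × 13
70 = 2 × 5 × 7
gcd(290, 130, 70) = 2 × 5 = 10.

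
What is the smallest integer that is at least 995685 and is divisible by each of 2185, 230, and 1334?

1013840

The integer must be a common multiple of 2185, 230, and 1334, so a multiple of their LCM.
2185 = 5 × 19 × 23
230 = 2 × 5 × 23
1334 = 2 × 23 × 29
LCM(2185, 230, 1334) = 2 × 5 × 19 × 23 × 29 = 126730.
Smallest multiple of 126730 that is ≥ 995685: ⌈995685/126730⌉ × 126730 = 8 × 126730 = 1013840.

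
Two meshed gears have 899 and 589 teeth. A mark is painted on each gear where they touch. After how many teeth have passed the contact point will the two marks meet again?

The first simultaneous occurrence is after LCM of the individual periods.
899 = 29 × 31
589 = 19 × 31
LCM(899, 589) = 19 × 29 × 31 = 17081.

17081 teeth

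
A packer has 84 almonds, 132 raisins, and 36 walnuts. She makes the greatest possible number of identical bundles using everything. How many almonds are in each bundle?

Number of bundles = gcd(84, 132, 36).
84 = 2^2 × 3 × 7
132 = 2^2 × 3 × 11
36 = 2^2 × 3^2
gcd(84, 132, 36) = 2^2 × 3 = 12.
almonds per bundle = 84 / 12 = 7.

7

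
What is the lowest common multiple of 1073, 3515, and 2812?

407740

1073 = 29 × 37
3515 = 5 × 19 × 37
2812 = 2^2 × 19 × 37
LCM(1073, 3515, 2812) = 2^2 × 5 × 19 × 29 × 37 = 407740.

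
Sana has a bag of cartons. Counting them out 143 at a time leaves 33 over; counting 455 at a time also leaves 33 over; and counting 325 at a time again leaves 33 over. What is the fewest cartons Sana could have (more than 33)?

25058

N − 33 must be a common multiple of 143, 455, and 325.
143 = 11 × 13
455 = 5 × 7 × 13
325 = 5^2 × 13
LCM(143, 455, 325) = 5^2 × 7 × 11 × 13 = 25025.
Smallest N > 33 is LCM + 33 = 25025 + 33 = 25058.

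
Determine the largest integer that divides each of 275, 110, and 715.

55

275 = 5^2 × 11
110 = 2 × 5 × 11
715 = 5 × 11 × 13
gcd(275, 110, 715) = 5 × 11 = 55.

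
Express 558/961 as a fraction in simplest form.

18/31

558 = 2 × 3^2 × 31
961 = 31^2
gcd(558, 961) = 31.
Divide numerator and denominator by 31: 558/961 = 18/31.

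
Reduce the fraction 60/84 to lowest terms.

60 = 2^2 × 3 × 5
84 = 2^2 × 3 × 7
gcd(60, 84) = 2^2 × 3 = 12.
Divide numerator and denominator by 12: 60/84 = 5/7.

5/7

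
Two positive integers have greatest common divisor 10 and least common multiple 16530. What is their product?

For any two positive integers, gcd × lcm = product = 10 × 16530 = 165300.

165300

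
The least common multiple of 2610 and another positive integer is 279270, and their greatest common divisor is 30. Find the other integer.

3210

gcd × lcm = product of the two integers, so the other integer is (30 × 279270) / 2610 = 3210.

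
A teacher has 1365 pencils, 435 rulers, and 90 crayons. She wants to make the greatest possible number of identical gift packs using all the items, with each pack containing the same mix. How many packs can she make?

15 packs

The pack count must divide each quantity, so the greatest is gcd(1365, 435, 90).
1365 = 3 × 5 × 7 × 13
435 = 3 × 5 × 29
90 = 2 × 3^2 × 5
gcd(1365, 435, 90) = 3 × 5 = 15.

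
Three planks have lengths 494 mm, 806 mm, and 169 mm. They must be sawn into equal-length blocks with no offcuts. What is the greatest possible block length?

13 mm

The block length must divide every plank, so the greatest is gcd(494, 806, 169).
494 = 2 × 13 × 19
806 = 2 × 13 × 31
169 = 13^2
gcd(494, 806, 169) = 13.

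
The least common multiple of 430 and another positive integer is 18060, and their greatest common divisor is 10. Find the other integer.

420

gcd × lcm = product of the two integers, so the other integer is (10 × 18060) / 430 = 420.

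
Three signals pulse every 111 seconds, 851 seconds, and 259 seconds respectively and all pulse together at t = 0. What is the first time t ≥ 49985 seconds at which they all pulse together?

Joint pulses occur at multiples of LCM(111, 851, 259).
111 = 3 × 37
851 = 23 × 37
259 = 7 × 37
LCM(111, 851, 259) = 3 × 7 × 23 × 37 = 17871.
Smallest multiple of 17871 that is ≥ 49985: ⌈49985/17871⌉ × 17871 = 3 × 17871 = 53613.

53613 seconds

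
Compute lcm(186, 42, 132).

28644

186 = 2 × 3 × 31
42 = 2 × 3 × 7
132 = 2^2 × 3 × 11
LCM(186, 42, 132) = 2^2 × 3 × 7 × 11 × 31 = 28644.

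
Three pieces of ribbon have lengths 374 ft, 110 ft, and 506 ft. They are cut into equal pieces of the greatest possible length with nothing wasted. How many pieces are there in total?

Piece length = gcd(374, 110, 506).
374 = 2 × 11 × 17
110 = 2 × 5 × 11
506 = 2 × 11 × 23
gcd(374, 110, 506) = 2 × 11 = 22.
Total pieces = 374/22 + 110/22 + 506/22 = 17 + 5 + 23 = 45.

45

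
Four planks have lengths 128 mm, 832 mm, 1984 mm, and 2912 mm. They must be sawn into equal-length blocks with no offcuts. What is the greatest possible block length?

32 mm

The block length must divide every plank, so the greatest is gcd(128, 832, 1984, 2912).
128 = 2^7
832 = 2^6 × 13
1984 = 2^6 × 31
2912 = 2^5 × 7 × 13
gcd(128, 832, 1984, 2912) = 2^5 = 32.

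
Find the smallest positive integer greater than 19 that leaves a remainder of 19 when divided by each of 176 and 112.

N − 19 must be a common multiple of 176 and 112.
176 = 2^4 × 11
112 = 2^4 × 7
LCM(176, 112) = 2^4 × 7 × 11 = 1232.
Smallest N > 19 is LCM + 19 = 1232 + 19 = 1251.

1251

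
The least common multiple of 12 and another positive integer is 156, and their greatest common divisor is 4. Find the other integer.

52

gcd × lcm = product of the two integers, so the other integer is (4 × 156) / 12 = 52.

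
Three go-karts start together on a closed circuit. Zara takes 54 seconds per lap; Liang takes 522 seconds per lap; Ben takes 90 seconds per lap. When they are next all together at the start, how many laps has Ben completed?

87 laps

The first common completion time is the LCM of the periods.
54 = 2 × 3^3
522 = 2 × 3^2 × 29
90 = 2 × 3^2 × 5
LCM(54, 522, 90) = 2 × 3^3 × 5 × 29 = 7830.
Laps for period 90: 7830 / 90 = 87.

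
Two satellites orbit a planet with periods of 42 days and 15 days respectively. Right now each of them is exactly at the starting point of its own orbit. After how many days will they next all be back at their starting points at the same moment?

210 days

The first simultaneous occurrence is after LCM of the individual periods.
42 = 2 × 3 × 7
15 = 3 × 5
LCM(42, 15) = 2 × 3 × 5 × 7 = 210.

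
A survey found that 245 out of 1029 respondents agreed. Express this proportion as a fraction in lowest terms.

5/21

245 = 5 × 7^2
1029 = 3 × 7^3
gcd(245, 1029) = 7^2 = 49.
Divide numerator and denominator by 49: 245/1029 = 5/21.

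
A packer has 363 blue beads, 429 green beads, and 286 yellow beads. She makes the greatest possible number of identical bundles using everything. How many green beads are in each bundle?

Number of bundles = gcd(363, 429, 286).
363 = 3 × 11^2
429 = 3 × 11 × 13
286 = 2 × 11 × 13
gcd(363, 429, 286) = 11.
green beads per bundle = 429 / 11 = 39.

39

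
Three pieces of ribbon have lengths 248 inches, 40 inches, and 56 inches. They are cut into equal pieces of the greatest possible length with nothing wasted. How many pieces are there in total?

Piece length = gcd(248, 40, 56).
248 = 2^3 × 31
40 = 2^3 × 5
56 = 2^3 × 7
gcd(248, 40, 56) = 2^3 = 8.
Total pieces = 248/8 + 40/8 + 56/8 = 31 + 5 + 7 = 43.

43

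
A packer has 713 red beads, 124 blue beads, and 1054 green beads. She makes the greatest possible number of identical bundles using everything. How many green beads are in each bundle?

Number of bundles = gcd(713, 124, 1054).
713 = 23 × 31
124 = 2^2 × 31
1054 = 2 × 17 × 31
gcd(713, 124, 1054) = 31.
green beads per bundle = 1054 / 31 = 34.

34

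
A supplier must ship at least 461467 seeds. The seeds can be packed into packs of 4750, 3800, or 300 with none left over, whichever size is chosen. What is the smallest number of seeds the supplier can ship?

513000

The number of seeds must be a common multiple of 4750, 3800, and 300, so a multiple of their LCM.
4750 = 2 × 5^3 × 19
3800 = 2^3 × 5^2 × 19
300 = 2^2 × 3 × 5^2
LCM(4750, 3800, 300) = 2^3 × 3 × 5^3 × 19 = 57000.
Smallest multiple of 57000 that is ≥ 461467: ⌈461467/57000⌉ × 57000 = 9 × 57000 = 513000.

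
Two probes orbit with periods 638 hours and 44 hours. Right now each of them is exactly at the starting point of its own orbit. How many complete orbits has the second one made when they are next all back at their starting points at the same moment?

They are all back at their starting positions together after one LCM of the periods.
638 = 2 × 11 × 29
44 = 2^2 × 11
LCM(638, 44) = 2^2 × 11 × 29 = 1276.
Orbits for period 44: 1276 / 44 = 29.

29 orbits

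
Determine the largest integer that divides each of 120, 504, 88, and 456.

8

120 = 2^3 × 3 × 5
504 = 2^3 × 3^2 × 7
88 = 2^3 × 11
456 = 2^3 × 3 × 19
gcd(120, 504, 88, 456) = 2^3 = 8.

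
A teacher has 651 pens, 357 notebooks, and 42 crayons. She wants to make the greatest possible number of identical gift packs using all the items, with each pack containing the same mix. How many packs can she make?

21 packs

The pack count must divide each quantity, so the greatest is gcd(651, 357, 42).
651 = 3 × 7 × 31
357 = 3 × 7 × 17
42 = 2 × 3 × 7
gcd(651, 357, 42) = 3 × 7 = 21.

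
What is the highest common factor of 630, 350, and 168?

14

630 = 2 × 3^2 × 5 × 7
350 = 2 × 5^2 × 7
168 = 2^3 × 3 × 7
gcd(630, 350, 168) = 2 × 7 = 14.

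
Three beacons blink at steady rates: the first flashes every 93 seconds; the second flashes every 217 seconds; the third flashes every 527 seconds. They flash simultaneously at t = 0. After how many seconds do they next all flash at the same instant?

The first simultaneous occurrence is after LCM of the individual periods.
93 = 3 × 31
217 = 7 × 31
527 = 17 × 31
LCM(93, 217, 527) = 3 × 7 × 17 × 31 = 11067.

11067 seconds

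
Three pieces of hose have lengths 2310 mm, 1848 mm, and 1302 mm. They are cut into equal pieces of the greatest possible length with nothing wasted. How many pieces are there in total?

Piece length = gcd(2310, 1848, 1302).
2310 = 2 × 3 × 5 × 7 × 11
1848 = 2^3 × 3 × 7 × 11
1302 = 2 × 3 × 7 × 31
gcd(2310, 1848, 1302) = 2 × 3 × 7 = 42.
Total pieces = 2310/42 + 1848/42 + 1302/42 = 55 + 44 + 31 = 130.

130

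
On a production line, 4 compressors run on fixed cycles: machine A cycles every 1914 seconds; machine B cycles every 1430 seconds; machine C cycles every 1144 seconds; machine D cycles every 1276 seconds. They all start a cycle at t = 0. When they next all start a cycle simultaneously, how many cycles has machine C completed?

435 cycles

They are all back at their starting positions together after one LCM of the periods.
1914 = 2 × 3 × 11 × 29
1430 = 2 × 5 × 11 × 13
1144 = 2^3 × 11 × 13
1276 = 2^2 × 11 × 29
LCM(1914, 1430, 1144, 1276) = 2^3 × 3 × 5 × 11 × 13 × 29 = 497640.
Cycles for period 1144: 497640 / 1144 = 435.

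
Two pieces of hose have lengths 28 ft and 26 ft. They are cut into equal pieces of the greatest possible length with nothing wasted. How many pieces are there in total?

Piece length = gcd(28, 26).
28 = 2^2 × 7
26 = 2 × 13
gcd(28, 26) = 2.
Total pieces = 28/2 + 26/2 = 14 + 13 = 27.

27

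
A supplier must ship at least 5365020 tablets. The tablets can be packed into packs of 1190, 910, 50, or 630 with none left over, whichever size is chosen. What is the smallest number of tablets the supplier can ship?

The number of tablets must be a common multiple of 1190, 910, 50, and 630, so a multiple of their LCM.
1190 = 2 × 5 × 7 × 17
910 = 2 × 5 × 7 × 13
50 = 2 × 5^2
630 = 2 × 3^2 × 5 × 7
LCM(1190, 910, 50, 630) = 2 × 3^2 × 5^2 × 7 × 13 × 17 = 696150.
Smallest multiple of 696150 that is ≥ 5365020: ⌈5365020/696150⌉ × 696150 = 8 × 696150 = 5569200.

5569200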